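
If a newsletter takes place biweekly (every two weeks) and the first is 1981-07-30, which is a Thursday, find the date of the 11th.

1981-12-17

The 11th occurrence is 10 intervals after the first: 10 × 14 = 140 days after 1981-07-30.
July has 31 days — 1 day to the end of July leaves 139.
August has 31 days (108 left).
September has 30 days (78 left).
October has 31 days (47 left).
November has 30 days (17 left).
17 days into December → 1981-12-17.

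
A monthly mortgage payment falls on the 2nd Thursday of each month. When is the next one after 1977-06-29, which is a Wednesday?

June 1977 starts on a Wednesday; its first Thursday is the 2nd, so the 2nd Thursday is the 9th — 1977-06-09.
That is not after 1977-06-29, so look at July 1977.
July 1977 starts on a Friday; its first Thursday is the 7th, so the 2nd Thursday is the 14th — 1977-07-14.

1977-07-14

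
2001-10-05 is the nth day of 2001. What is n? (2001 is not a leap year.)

Days in months before October: 31 + 28 + 31 + 30 + 31 + 30 + 31 + 31 + 30 = 273.
Plus 5 days into October → day 278.

278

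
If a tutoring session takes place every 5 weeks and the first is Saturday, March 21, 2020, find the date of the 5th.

The 5th occurrence is 4 intervals after the first: 4 × 35 = 140 days after March 21, 2020.
March has 31 days — 10 days to the end of March leaves 130.
April has 30 days (100 left).
May has 31 days (69 left).
June has 30 days (39 left).
July has 31 days (8 left).
8 days into August → August 8, 2020.

August 8, 2020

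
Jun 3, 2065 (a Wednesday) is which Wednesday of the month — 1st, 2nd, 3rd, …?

1st

Day 3 falls in week ⌈3/7⌉ of the month.
Days 1–7 hold the 1st Wednesday, 8–14 the 2nd, 15–21 the 3rd, 22–28 the 4th, 29–31 the 5th.
3 is in the range for the 1st.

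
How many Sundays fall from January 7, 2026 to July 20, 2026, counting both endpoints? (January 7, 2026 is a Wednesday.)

28

January 7, 2026 is a Wednesday; the first Sunday on or after it is January 11, 2026 (4 days later).
From January 11, 2026 to July 20, 2026: 20 + 28 + 31 + 30 + 31 + 30 + 20 = 190 days (rest of January, February, March, April, May, June, July).
190 ÷ 7 = 27 full weeks with remainder 1, so 27 more Sundays after the first → 28.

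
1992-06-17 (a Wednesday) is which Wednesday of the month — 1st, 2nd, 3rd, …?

Day 17 falls in week ⌈17/7⌉ of the month.
Days 1–7 hold the 1st Wednesday, 8–14 the 2nd, 15–21 the 3rd, 22–28 the 4th, 29–31 the 5th.
17 is in the range for the 3rd.

3rd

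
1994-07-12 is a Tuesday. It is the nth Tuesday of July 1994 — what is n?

2nd

Day 12 falls in week ⌈12/7⌉ of the month.
Days 1–7 hold the 1st Tuesday, 8–14 the 2nd, 15–21 the 3rd, 22–28 the 4th, 29–31 the 5th.
12 is in the range for the 2nd.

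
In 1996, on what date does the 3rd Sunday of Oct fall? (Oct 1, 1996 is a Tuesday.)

Oct 1996 begins on a Tuesday, so the first Sunday is Oct 6 (5 days later).
The 3rd Sunday is 2 weeks later: 6 + 14 = 20.

Oct 20, 1996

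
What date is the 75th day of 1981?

March 16, 1981

January has 31 days (75 − 31 = 44 remain).
February has 28 days (44 − 28 = 16 remain).
16 into March → March 16.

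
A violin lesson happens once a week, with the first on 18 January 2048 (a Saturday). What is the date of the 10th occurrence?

21 March 2048

The 10th occurrence is 9 intervals after the first: 9 × 7 = 63 days after 18 January 2048.
January has 31 days — 13 days to the end of January leaves 50.
February has 29 days (21 left).
21 days into March → 21 March 2048.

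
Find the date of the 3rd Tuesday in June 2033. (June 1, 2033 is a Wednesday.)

2033-06-21

June 2033 begins on a Wednesday, so the first Tuesday is June 7 (6 days later).
The 3rd Tuesday is 2 weeks later: 7 + 14 = 21.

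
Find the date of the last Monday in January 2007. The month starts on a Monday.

January 2007 begins on a Monday, so the first Monday is January 1.
January 2007 has 31 days. Adding weeks: 1, 8, 15, 22, 29 — the last one ≤ 31 is the 29th.

January 29, 2007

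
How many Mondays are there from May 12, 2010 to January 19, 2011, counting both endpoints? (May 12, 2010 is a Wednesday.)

May 12, 2010 is a Wednesday; the first Monday on or after it is May 17, 2010 (5 days later).
From May 17, 2010 to January 19, 2011: 14 + 30 + 31 + 31 + 30 + 31 + 30 + 31 + 19 = 247 days (rest of May, June, July, August, September, October, November, December, January).
247 ÷ 7 = 35 full weeks with remainder 2, so 35 more Mondays after the first → 36.

36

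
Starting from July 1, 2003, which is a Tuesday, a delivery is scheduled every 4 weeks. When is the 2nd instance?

July 29, 2003

The 2nd occurrence is 1 interval after the first: 1 × 28 = 28 days after July 1, 2003.
28 days later is July 29, 2003.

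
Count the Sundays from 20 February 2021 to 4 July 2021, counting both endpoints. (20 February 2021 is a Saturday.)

20 February 2021 is a Saturday; the first Sunday on or after it is 21 February 2021 (1 day later).
From 21 February 2021 to 4 July 2021: 7 + 31 + 30 + 31 + 30 + 4 = 133 days (rest of February, March, April, May, June, July).
133 ÷ 7 = 19 full weeks with remainder 0, so 19 more Sundays after the first → 20.

20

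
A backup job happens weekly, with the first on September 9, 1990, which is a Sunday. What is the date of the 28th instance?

March 17, 1991

The 28th occurrence is 27 intervals after the first: 27 × 7 = 189 days after September 9, 1990.
September has 30 days — 21 days to the end of September leaves 168.
October has 31 days (137 left).
November has 30 days (107 left).
December has 31 days (76 left).
January has 31 days (45 left).
February has 28 days (17 left).
17 days into March → March 17, 1991.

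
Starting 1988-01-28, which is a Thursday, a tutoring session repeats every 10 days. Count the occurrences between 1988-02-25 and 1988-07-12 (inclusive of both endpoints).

14

Occurrences land 10·i days after 1988-01-28 for i = 0, 1, 2, …
1988-02-25 is 28 days after the start; 28 ÷ 10 = 2 remainder 8; since the remainder is 8, round up to i = 3. First occurrence in the window: #4 on 1988-02-27 (3×10 = 30 days in).
1988-07-12 is 166 days after the start; 166 ÷ 10 = 16 remainder 6. Last occurrence in the window: #17 on 1988-07-06.
Occurrences #4 through #17: 14 in total.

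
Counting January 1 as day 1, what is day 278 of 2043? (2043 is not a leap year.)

Oct 5, 2043

Jan has 31 days (278 − 31 = 247 remain).
Feb has 28 days (247 − 28 = 219 remain).
Mar has 31 days (219 − 31 = 188 remain).
Apr has 30 days (188 − 30 = 158 remain).
May has 31 days (158 − 31 = 127 remain).
Jun has 30 days (127 − 30 = 97 remain).
Jul has 31 days (97 − 31 = 66 remain).
Aug has 31 days (66 − 31 = 35 remain).
Sep has 30 days (35 − 30 = 5 remain).
5 into Oct → Oct 5.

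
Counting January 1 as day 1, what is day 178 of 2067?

January has 31 days (178 − 31 = 147 remain).
February has 28 days (147 − 28 = 119 remain).
March has 31 days (119 − 31 = 88 remain).
April has 30 days (88 − 30 = 58 remain).
May has 31 days (58 − 31 = 27 remain).
27 into June → June 27.

2067-06-27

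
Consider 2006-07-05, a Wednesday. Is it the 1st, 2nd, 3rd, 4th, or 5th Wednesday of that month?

1st

Day 5 falls in week ⌈5/7⌉ of the month.
Days 1–7 hold the 1st Wednesday, 8–14 the 2nd, 15–21 the 3rd, 22–28 the 4th, 29–31 the 5th.
5 is in the range for the 1st.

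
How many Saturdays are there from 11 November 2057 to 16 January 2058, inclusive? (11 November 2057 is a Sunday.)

11 November 2057 is a Sunday; the first Saturday on or after it is 17 November 2057 (6 days later).
From 17 November 2057 to 16 January 2058: 13 + 31 + 16 = 60 days (rest of November, December, January).
60 ÷ 7 = 8 full weeks with remainder 4, so 8 more Saturdays after the first → 9.

9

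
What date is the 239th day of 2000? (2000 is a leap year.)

Aug 26, 2000

Jan has 31 days (239 − 31 = 208 remain).
Feb has 29 days (208 − 29 = 179 remain).
Mar has 31 days (179 − 31 = 148 remain).
Apr has 30 days (148 − 30 = 118 remain).
May has 31 days (118 − 31 = 87 remain).
Jun has 30 days (87 − 30 = 57 remain).
Jul has 31 days (57 − 31 = 26 remain).
26 into Aug → Aug 26.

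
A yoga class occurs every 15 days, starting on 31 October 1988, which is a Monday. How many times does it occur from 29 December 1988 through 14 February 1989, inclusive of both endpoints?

4

Occurrences land 15·i days after 31 October 1988 for i = 0, 1, 2, …
29 December 1988 is 59 days after the start; 59 ÷ 15 = 3 remainder 14; since the remainder is 14, round up to i = 4. First occurrence in the window: #5 on 30 December 1988 (4×15 = 60 days in).
14 February 1989 is 106 days after the start; 106 ÷ 15 = 7 remainder 1. Last occurrence in the window: #8 on 13 February 1989.
Occurrences #5 through #8: 4 in total.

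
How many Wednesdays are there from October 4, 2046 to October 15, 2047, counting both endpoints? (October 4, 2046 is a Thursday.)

October 4, 2046 is a Thursday; the first Wednesday on or after it is October 10, 2046 (6 days later).
From October 10, 2046 to October 15, 2047: 82 + 288 = 370 days (rest of 2046, to October 15, 2047 in 2047).
370 ÷ 7 = 52 full weeks with remainder 6, so 52 more Wednesdays after the first → 53.

53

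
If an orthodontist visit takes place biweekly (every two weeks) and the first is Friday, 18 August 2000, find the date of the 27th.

17 August 2001

The 27th occurrence is 26 intervals after the first: 26 × 14 = 364 days after 18 August 2000.
August has 31 days — 13 days to the end of August leaves 351.
September has 30 days (321 left).
October has 31 days (290 left).
November has 30 days (260 left).
December has 31 days (229 left).
January has 31 days (198 left).
February has 28 days (170 left).
March has 31 days (139 left).
April has 30 days (109 left).
May has 31 days (78 left).
June has 30 days (48 left).
July has 31 days (17 left).
17 days into August → 17 August 2001.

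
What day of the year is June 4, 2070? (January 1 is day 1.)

Days in months before June: 31 + 28 + 31 + 30 + 31 = 151.
Plus 4 days into June → day 155.

155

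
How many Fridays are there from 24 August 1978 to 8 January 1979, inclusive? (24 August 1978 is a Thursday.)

24 August 1978 is a Thursday; the first Friday on or after it is 25 August 1978 (1 day later).
From 25 August 1978 to 8 January 1979: 6 + 30 + 31 + 30 + 31 + 8 = 136 days (rest of August, September, October, November, December, January).
136 ÷ 7 = 19 full weeks with remainder 3, so 19 more Fridays after the first → 20.

20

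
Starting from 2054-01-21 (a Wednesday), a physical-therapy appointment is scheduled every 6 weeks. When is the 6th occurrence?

2054-08-19

The 6th occurrence is 5 intervals after the first: 5 × 42 = 210 days after 2054-01-21.
January has 31 days — 10 days to the end of January leaves 200.
February has 28 days (172 left).
March has 31 days (141 left).
April has 30 days (111 left).
May has 31 days (80 left).
June has 30 days (50 left).
July has 31 days (19 left).
19 days into August → 2054-08-19.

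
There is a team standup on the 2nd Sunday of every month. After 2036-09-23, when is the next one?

September 2036 starts on a Monday; its first Sunday is the 7th, so the 2nd Sunday is the 14th — 2036-09-14.
That is not after 2036-09-23, so look at October 2036.
October 2036 starts on a Wednesday; its first Sunday is the 5th, so the 2nd Sunday is the 12th — 2036-10-12.

2036-10-12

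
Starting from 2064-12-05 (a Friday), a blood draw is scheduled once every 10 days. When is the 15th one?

The 15th occurrence is 14 intervals after the first: 14 × 10 = 140 days after 2064-12-05.
December has 31 days — 26 days to the end of December leaves 114.
January has 31 days (83 left).
February has 28 days (55 left).
March has 31 days (24 left).
24 days into April → 2065-04-24.

2065-04-24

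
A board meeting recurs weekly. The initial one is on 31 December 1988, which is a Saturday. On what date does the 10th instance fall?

The 10th occurrence is 9 intervals after the first: 9 × 7 = 63 days after 31 December 1988.
December has 31 days — 0 days to the end of December leaves 63.
January has 31 days (32 left).
February has 28 days (4 left).
4 days into March → 4 March 1989.

4 March 1989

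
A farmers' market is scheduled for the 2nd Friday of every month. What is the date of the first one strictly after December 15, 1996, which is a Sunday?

January 10, 1997

December 1996 starts on a Sunday; its first Friday is the 6th, so the 2nd Friday is the 13th — December 13, 1996.
That is not after December 15, 1996, so look at January 1997.
January 1997 starts on a Wednesday; its first Friday is the 3rd, so the 2nd Friday is the 10th — January 10, 1997.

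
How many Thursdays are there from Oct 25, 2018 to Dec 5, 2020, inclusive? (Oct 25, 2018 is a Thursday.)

111

Oct 25, 2018 is a Thursday; the first Thursday on or after it is Oct 25, 2018.
From Oct 25, 2018 to Dec 5, 2020: 67 + 365 + 340 = 772 days (rest of 2018, 2019, to Dec 5, 2020 in 2020).
772 ÷ 7 = 110 full weeks with remainder 2, so 110 more Thursdays after the first → 111.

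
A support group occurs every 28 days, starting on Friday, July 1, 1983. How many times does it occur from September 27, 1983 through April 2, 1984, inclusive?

Occurrences land 28·i days after July 1, 1983 for i = 0, 1, 2, …
September 27, 1983 is 88 days after the start; 88 ÷ 28 = 3 remainder 4; since the remainder is 4, round up to i = 4. First occurrence in the window: #5 on October 21, 1983 (4×28 = 112 days in).
April 2, 1984 is 276 days after the start; 276 ÷ 28 = 9 remainder 24. Last occurrence in the window: #10 on March 9, 1984.
Occurrences #5 through #10: 6 in total.

6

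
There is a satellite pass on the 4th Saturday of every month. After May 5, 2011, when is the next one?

May 28, 2011

May 2011 starts on a Sunday; its first Saturday is the 7th, so the 4th Saturday is the 28th — May 28, 2011.
May 28, 2011 is after May 5, 2011, so that is the next one.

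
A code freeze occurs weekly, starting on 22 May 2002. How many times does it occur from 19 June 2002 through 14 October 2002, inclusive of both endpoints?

Occurrences land 7·i days after 22 May 2002 for i = 0, 1, 2, …
19 June 2002 is 28 days after the start; 28 ÷ 7 = 4 remainder 0. First occurrence in the window: #5 on 19 June 2002 (4×7 = 28 days in).
14 October 2002 is 145 days after the start; 145 ÷ 7 = 20 remainder 5. Last occurrence in the window: #21 on 9 October 2002.
Occurrences #5 through #21: 17 in total.

17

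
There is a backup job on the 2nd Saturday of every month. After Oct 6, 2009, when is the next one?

Oct 10, 2009

Oct 2009 starts on a Thursday; its first Saturday is the 3rd, so the 2nd Saturday is the 10th — Oct 10, 2009.
Oct 10, 2009 is after Oct 6, 2009, so that is the next one.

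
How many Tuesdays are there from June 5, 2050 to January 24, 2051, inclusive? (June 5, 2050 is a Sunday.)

June 5, 2050 is a Sunday; the first Tuesday on or after it is June 7, 2050 (2 days later).
From June 7, 2050 to January 24, 2051: 23 + 31 + 31 + 30 + 31 + 30 + 31 + 24 = 231 days (rest of June, July, August, September, October, November, December, January).
231 ÷ 7 = 33 full weeks with remainder 0, so 33 more Tuesdays after the first → 34.

34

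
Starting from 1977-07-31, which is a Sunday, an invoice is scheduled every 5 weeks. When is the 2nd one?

1977-09-04

The 2nd occurrence is 1 interval after the first: 1 × 35 = 35 days after 1977-07-31.
July has 31 days — 0 days to the end of July leaves 35.
August has 31 days (4 left).
4 days into September → 1977-09-04.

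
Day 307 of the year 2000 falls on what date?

November 2, 2000

January has 31 days (307 − 31 = 276 remain).
February has 29 days (276 − 29 = 247 remain).
March has 31 days (247 − 31 = 216 remain).
April has 30 days (216 − 30 = 186 remain).
May has 31 days (186 − 31 = 155 remain).
June has 30 days (155 − 30 = 125 remain).
July has 31 days (125 − 31 = 94 remain).
August has 31 days (94 − 31 = 63 remain).
September has 30 days (63 − 30 = 33 remain).
October has 31 days (33 − 31 = 2 remain).
2 into November → November 2.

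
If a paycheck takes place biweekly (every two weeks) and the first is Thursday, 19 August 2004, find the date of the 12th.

The 12th occurrence is 11 intervals after the first: 11 × 14 = 154 days after 19 August 2004.
August has 31 days — 12 days to the end of August leaves 142.
September has 30 days (112 left).
October has 31 days (81 left).
November has 30 days (51 left).
December has 31 days (20 left).
20 days into January → 20 January 2005.

20 January 2005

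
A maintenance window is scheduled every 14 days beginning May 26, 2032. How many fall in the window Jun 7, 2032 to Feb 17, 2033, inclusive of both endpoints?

Occurrences land 14·i days after May 26, 2032 for i = 0, 1, 2, …
Jun 7, 2032 is 12 days after the start; 12 ÷ 14 = 0 remainder 12; since the remainder is 12, round up to i = 1. First occurrence in the window: #2 on Jun 9, 2032 (1×14 = 14 days in).
Feb 17, 2033 is 267 days after the start; 267 ÷ 14 = 19 remainder 1. Last occurrence in the window: #20 on Feb 16, 2033.
Occurrences #2 through #20: 19 in total.

19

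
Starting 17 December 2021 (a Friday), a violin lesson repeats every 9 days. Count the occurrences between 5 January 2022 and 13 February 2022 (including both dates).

Occurrences land 9·i days after 17 December 2021 for i = 0, 1, 2, …
5 January 2022 is 19 days after the start; 19 ÷ 9 = 2 remainder 1; since the remainder is 1, round up to i = 3. First occurrence in the window: #4 on 13 January 2022 (3×9 = 27 days in).
13 February 2022 is 58 days after the start; 58 ÷ 9 = 6 remainder 4. Last occurrence in the window: #7 on 9 February 2022.
Occurrences #4 through #7: 4 in total.

4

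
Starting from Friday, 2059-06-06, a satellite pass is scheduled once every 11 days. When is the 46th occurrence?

The 46th occurrence is 45 intervals after the first: 45 × 11 = 495 days after 2059-06-06.
June has 30 days — 24 days to the end of June leaves 471.
From end of June to end of 2059 is 184 days (287 left).
January has 31 days (256 left).
February has 29 days (227 left).
March has 31 days (196 left).
April has 30 days (166 left).
May has 31 days (135 left).
June has 30 days (105 left).
July has 31 days (74 left).
August has 31 days (43 left).
September has 30 days (13 left).
13 days into October → 2060-10-13.

2060-10-13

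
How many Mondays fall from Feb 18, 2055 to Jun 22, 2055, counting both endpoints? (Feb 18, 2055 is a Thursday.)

18

Feb 18, 2055 is a Thursday; the first Monday on or after it is Feb 22, 2055 (4 days later).
From Feb 22, 2055 to Jun 22, 2055: 6 + 31 + 30 + 31 + 22 = 120 days (rest of Feb, Mar, Apr, May, Jun).
120 ÷ 7 = 17 full weeks with remainder 1, so 17 more Mondays after the first → 18.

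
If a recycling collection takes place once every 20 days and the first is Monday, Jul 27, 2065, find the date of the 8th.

Dec 14, 2065

The 8th occurrence is 7 intervals after the first: 7 × 20 = 140 days after Jul 27, 2065.
Jul has 31 days — 4 days to the end of Jul leaves 136.
Aug has 31 days (105 left).
Sep has 30 days (75 left).
Oct has 31 days (44 left).
Nov has 30 days (14 left).
14 days into Dec → Dec 14, 2065.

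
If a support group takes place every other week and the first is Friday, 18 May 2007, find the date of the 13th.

2 November 2007

The 13th occurrence is 12 intervals after the first: 12 × 14 = 168 days after 18 May 2007.
May has 31 days — 13 days to the end of May leaves 155.
June has 30 days (125 left).
July has 31 days (94 left).
August has 31 days (63 left).
September has 30 days (33 left).
October has 31 days (2 left).
2 days into November → 2 November 2007.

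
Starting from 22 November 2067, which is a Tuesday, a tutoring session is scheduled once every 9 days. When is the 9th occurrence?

2 February 2068

The 9th occurrence is 8 intervals after the first: 8 × 9 = 72 days after 22 November 2067.
November has 30 days — 8 days to the end of November leaves 64.
December has 31 days (33 left).
January has 31 days (2 left).
2 days into February → 2 February 2068.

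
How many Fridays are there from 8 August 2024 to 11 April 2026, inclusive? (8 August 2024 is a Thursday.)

8 August 2024 is a Thursday; the first Friday on or after it is 9 August 2024 (1 day later).
From 9 August 2024 to 11 April 2026: 144 + 365 + 101 = 610 days (rest of 2024, 2025, to 11 April 2026 in 2026).
610 ÷ 7 = 87 full weeks with remainder 1, so 87 more Fridays after the first → 88.

88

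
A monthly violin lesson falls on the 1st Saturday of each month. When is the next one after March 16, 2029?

March 2029 starts on a Thursday, so its 1st Saturday is March 3, 2029 (2 days in).
That is not after March 16, 2029, so look at April 2029.
April 2029 starts on a Sunday, so its 1st Saturday is April 7, 2029 (6 days in).

April 7, 2029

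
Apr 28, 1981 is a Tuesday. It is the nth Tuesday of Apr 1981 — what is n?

Day 28 falls in week ⌈28/7⌉ of the month.
Days 1–7 hold the 1st Tuesday, 8–14 the 2nd, 15–21 the 3rd, 22–28 the 4th, 29–31 the 5th.
28 is in the range for the 4th.

4th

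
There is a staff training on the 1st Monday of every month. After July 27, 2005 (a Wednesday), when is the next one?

August 1, 2005

July 2005 starts on a Friday, so its 1st Monday is July 4, 2005 (3 days in).
That is not after July 27, 2005, so look at August 2005.
August 2005 starts on a Monday, so its 1st Monday is August 1, 2005.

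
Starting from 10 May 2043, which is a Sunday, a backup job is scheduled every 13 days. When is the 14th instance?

26 October 2043

The 14th occurrence is 13 intervals after the first: 13 × 13 = 169 days after 10 May 2043.
May has 31 days — 21 days to the end of May leaves 148.
June has 30 days (118 left).
July has 31 days (87 left).
August has 31 days (56 left).
September has 30 days (26 left).
26 days into October → 26 October 2043.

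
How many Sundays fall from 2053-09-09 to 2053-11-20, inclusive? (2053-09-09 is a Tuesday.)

10

2053-09-09 is a Tuesday; the first Sunday on or after it is 2053-09-14 (5 days later).
From 2053-09-14 to 2053-11-20: 16 + 31 + 20 = 67 days (rest of September, October, November).
67 ÷ 7 = 9 full weeks with remainder 4, so 9 more Sundays after the first → 10.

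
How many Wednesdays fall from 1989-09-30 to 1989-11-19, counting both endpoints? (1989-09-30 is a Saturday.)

7

1989-09-30 is a Saturday; the first Wednesday on or after it is 1989-10-04 (4 days later).
From 1989-10-04 to 1989-11-19: 27 + 19 = 46 days (rest of October, November).
46 ÷ 7 = 6 full weeks with remainder 4, so 6 more Wednesdays after the first → 7.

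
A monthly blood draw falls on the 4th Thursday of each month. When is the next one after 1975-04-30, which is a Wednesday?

April 1975 starts on a Tuesday; its first Thursday is the 3rd, so the 4th Thursday is the 24th — 1975-04-24.
That is not after 1975-04-30, so look at May 1975.
May 1975 starts on a Thursday; its first Thursday is the 1st, so the 4th Thursday is the 22nd — 1975-05-22.

1975-05-22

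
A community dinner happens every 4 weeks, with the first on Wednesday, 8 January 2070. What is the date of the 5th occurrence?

The 5th occurrence is 4 intervals after the first: 4 × 28 = 112 days after 8 January 2070.
January has 31 days — 23 days to the end of January leaves 89.
February has 28 days (61 left).
March has 31 days (30 left).
30 days into April → 30 April 2070.

30 April 2070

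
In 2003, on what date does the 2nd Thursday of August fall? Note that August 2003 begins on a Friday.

August 2003 begins on a Friday, so the first Thursday is August 7 (6 days later).
The 2nd Thursday is 1 weeks later: 7 + 7 = 14.

14 August 2003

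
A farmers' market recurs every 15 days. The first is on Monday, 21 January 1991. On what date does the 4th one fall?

The 4th occurrence is 3 intervals after the first: 3 × 15 = 45 days after 21 January 1991.
January has 31 days — 10 days to the end of January leaves 35.
February has 28 days (7 left).
7 days into March → 7 March 1991.

7 March 1991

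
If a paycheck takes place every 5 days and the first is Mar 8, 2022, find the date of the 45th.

Oct 14, 2022

The 45th occurrence is 44 intervals after the first: 44 × 5 = 220 days after Mar 8, 2022.
Mar has 31 days — 23 days to the end of Mar leaves 197.
Apr has 30 days (167 left).
May has 31 days (136 left).
Jun has 30 days (106 left).
Jul has 31 days (75 left).
Aug has 31 days (44 left).
Sep has 30 days (14 left).
14 days into Oct → Oct 14, 2022.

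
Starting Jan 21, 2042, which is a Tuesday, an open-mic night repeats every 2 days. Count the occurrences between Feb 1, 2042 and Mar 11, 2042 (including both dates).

Occurrences land 2·i days after Jan 21, 2042 for i = 0, 1, 2, …
Feb 1, 2042 is 11 days after the start; 11 ÷ 2 = 5 remainder 1; since the remainder is 1, round up to i = 6. First occurrence in the window: #7 on Feb 2, 2042 (6×2 = 12 days in).
Mar 11, 2042 is 49 days after the start; 49 ÷ 2 = 24 remainder 1. Last occurrence in the window: #25 on Mar 10, 2042.
Occurrences #7 through #25: 19 in total.

19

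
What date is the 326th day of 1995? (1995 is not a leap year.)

November 22, 1995

January has 31 days (326 − 31 = 295 remain).
February has 28 days (295 − 28 = 267 remain).
March has 31 days (267 − 31 = 236 remain).
April has 30 days (236 − 30 = 206 remain).
May has 31 days (206 − 31 = 175 remain).
June has 30 days (175 − 30 = 145 remain).
July has 31 days (145 − 31 = 114 remain).
August has 31 days (114 − 31 = 83 remain).
September has 30 days (83 − 30 = 53 remain).
October has 31 days (53 − 31 = 22 remain).
22 into November → November 22.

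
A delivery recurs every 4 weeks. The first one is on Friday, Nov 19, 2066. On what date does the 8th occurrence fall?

The 8th occurrence is 7 intervals after the first: 7 × 28 = 196 days after Nov 19, 2066.
Nov has 30 days — 11 days to the end of Nov leaves 185.
Dec has 31 days (154 left).
Jan has 31 days (123 left).
Feb has 28 days (95 left).
Mar has 31 days (64 left).
Apr has 30 days (34 left).
May has 31 days (3 left).
3 days into Jun → Jun 3, 2067.

Jun 3, 2067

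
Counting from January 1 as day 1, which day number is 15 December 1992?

Days in months before December: 31 + 29 + 31 + 30 + 31 + 30 + 31 + 31 + 30 + 31 + 30 = 335.
Plus 15 days into December → day 350.

350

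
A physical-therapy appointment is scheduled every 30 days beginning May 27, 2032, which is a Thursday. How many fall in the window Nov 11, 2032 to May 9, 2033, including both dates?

Occurrences land 30·i days after May 27, 2032 for i = 0, 1, 2, …
Nov 11, 2032 is 168 days after the start; 168 ÷ 30 = 5 remainder 18; since the remainder is 18, round up to i = 6. First occurrence in the window: #7 on Nov 23, 2032 (6×30 = 180 days in).
May 9, 2033 is 347 days after the start; 347 ÷ 30 = 11 remainder 17. Last occurrence in the window: #12 on Apr 22, 2033.
Occurrences #7 through #12: 6 in total.

6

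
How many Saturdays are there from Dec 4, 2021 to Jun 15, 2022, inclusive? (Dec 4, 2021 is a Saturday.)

Dec 4, 2021 is a Saturday; the first Saturday on or after it is Dec 4, 2021.
From Dec 4, 2021 to Jun 15, 2022: 27 + 31 + 28 + 31 + 30 + 31 + 15 = 193 days (rest of Dec, Jan, Feb, Mar, Apr, May, Jun).
193 ÷ 7 = 27 full weeks with remainder 4, so 27 more Saturdays after the first → 28.

28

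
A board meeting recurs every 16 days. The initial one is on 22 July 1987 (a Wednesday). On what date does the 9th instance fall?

The 9th occurrence is 8 intervals after the first: 8 × 16 = 128 days after 22 July 1987.
July has 31 days — 9 days to the end of July leaves 119.
August has 31 days (88 left).
September has 30 days (58 left).
October has 31 days (27 left).
27 days into November → 27 November 1987.

27 November 1987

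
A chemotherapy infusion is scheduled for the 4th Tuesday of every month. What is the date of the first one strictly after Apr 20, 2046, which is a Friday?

Apr 2046 starts on a Sunday; its first Tuesday is the 3rd, so the 4th Tuesday is the 24th — Apr 24, 2046.
Apr 24, 2046 is after Apr 20, 2046, so that is the next one.

Apr 24, 2046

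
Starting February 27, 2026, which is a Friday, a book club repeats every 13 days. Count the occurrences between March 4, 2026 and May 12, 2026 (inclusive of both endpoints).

Occurrences land 13·i days after February 27, 2026 for i = 0, 1, 2, …
March 4, 2026 is 5 days after the start; 5 ÷ 13 = 0 remainder 5; since the remainder is 5, round up to i = 1. First occurrence in the window: #2 on March 12, 2026 (1×13 = 13 days in).
May 12, 2026 is 74 days after the start; 74 ÷ 13 = 5 remainder 9. Last occurrence in the window: #6 on May 3, 2026.
Occurrences #2 through #6: 5 in total.

5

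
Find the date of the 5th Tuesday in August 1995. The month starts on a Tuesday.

August 1995 begins on a Tuesday, so the first Tuesday is August 1.
The 5th Tuesday is 4 weeks later: 1 + 28 = 29.

1995-08-29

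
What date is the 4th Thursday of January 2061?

The first Thursday of January 2061 is January 6.
The 4th Thursday is 3 weeks later: 6 + 21 = 27.

January 27, 2061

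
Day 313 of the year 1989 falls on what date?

1989-11-09

January has 31 days (313 − 31 = 282 remain).
February has 28 days (282 − 28 = 254 remain).
March has 31 days (254 − 31 = 223 remain).
April has 30 days (223 − 30 = 193 remain).
May has 31 days (193 − 31 = 162 remain).
June has 30 days (162 − 30 = 132 remain).
July has 31 days (132 − 31 = 101 remain).
August has 31 days (101 − 31 = 70 remain).
September has 30 days (70 − 30 = 40 remain).
October has 31 days (40 − 31 = 9 remain).
9 into November → November 9.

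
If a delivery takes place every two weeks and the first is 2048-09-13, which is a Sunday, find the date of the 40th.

The 40th occurrence is 39 intervals after the first: 39 × 14 = 546 days after 2048-09-13.
September has 30 days — 17 days to the end of September leaves 529.
From end of September to end of 2048 is 92 days (437 left).
2049 has 365 days (72 left).
January has 31 days (41 left).
February has 28 days (13 left).
13 days into March → 2050-03-13.

2050-03-13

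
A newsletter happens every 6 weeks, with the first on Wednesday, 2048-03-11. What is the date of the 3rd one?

2048-06-03

The 3rd occurrence is 2 intervals after the first: 2 × 42 = 84 days after 2048-03-11.
March has 31 days — 20 days to the end of March leaves 64.
April has 30 days (34 left).
May has 31 days (3 left).
3 days into June → 2048-06-03.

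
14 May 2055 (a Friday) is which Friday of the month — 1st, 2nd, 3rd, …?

Day 14 falls in week ⌈14/7⌉ of the month.
Days 1–7 hold the 1st Friday, 8–14 the 2nd, 15–21 the 3rd, 22–28 the 4th, 29–31 the 5th.
14 is in the range for the 2nd.

2nd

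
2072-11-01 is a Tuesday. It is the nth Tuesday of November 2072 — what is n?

1st

Day 1 falls in week ⌈1/7⌉ of the month.
Days 1–7 hold the 1st Tuesday, 8–14 the 2nd, 15–21 the 3rd, 22–28 the 4th, 29–31 the 5th.
1 is in the range for the 1st.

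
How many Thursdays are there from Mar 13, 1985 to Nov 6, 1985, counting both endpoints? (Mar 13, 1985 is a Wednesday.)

Mar 13, 1985 is a Wednesday; the first Thursday on or after it is Mar 14, 1985 (1 day later).
From Mar 14, 1985 to Nov 6, 1985: 17 + 30 + 31 + 30 + 31 + 31 + 30 + 31 + 6 = 237 days (rest of Mar, Apr, May, Jun, Jul, Aug, Sep, Oct, Nov).
237 ÷ 7 = 33 full weeks with remainder 6, so 33 more Thursdays after the first → 34.

34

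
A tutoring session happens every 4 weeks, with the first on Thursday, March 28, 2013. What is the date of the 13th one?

February 27, 2014

The 13th occurrence is 12 intervals after the first: 12 × 28 = 336 days after March 28, 2013.
March has 31 days — 3 days to the end of March leaves 333.
April has 30 days (303 left).
May has 31 days (272 left).
June has 30 days (242 left).
July has 31 days (211 left).
August has 31 days (180 left).
September has 30 days (150 left).
October has 31 days (119 left).
November has 30 days (89 left).
December has 31 days (58 left).
January has 31 days (27 left).
27 days into February → February 27, 2014.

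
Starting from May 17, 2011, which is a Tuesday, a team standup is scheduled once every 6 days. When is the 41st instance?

The 41st occurrence is 40 intervals after the first: 40 × 6 = 240 days after May 17, 2011.
May has 31 days — 14 days to the end of May leaves 226.
Jun has 30 days (196 left).
Jul has 31 days (165 left).
Aug has 31 days (134 left).
Sep has 30 days (104 left).
Oct has 31 days (73 left).
Nov has 30 days (43 left).
Dec has 31 days (12 left).
12 days into Jan → Jan 12, 2012.

Jan 12, 2012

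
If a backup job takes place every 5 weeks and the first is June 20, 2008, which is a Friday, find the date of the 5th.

The 5th occurrence is 4 intervals after the first: 4 × 35 = 140 days after June 20, 2008.
June has 30 days — 10 days to the end of June leaves 130.
July has 31 days (99 left).
August has 31 days (68 left).
September has 30 days (38 left).
October has 31 days (7 left).
7 days into November → November 7, 2008.

November 7, 2008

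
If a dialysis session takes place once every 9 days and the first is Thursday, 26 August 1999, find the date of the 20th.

13 February 2000

The 20th occurrence is 19 intervals after the first: 19 × 9 = 171 days after 26 August 1999.
August has 31 days — 5 days to the end of August leaves 166.
September has 30 days (136 left).
October has 31 days (105 left).
November has 30 days (75 left).
December has 31 days (44 left).
January has 31 days (13 left).
13 days into February → 13 February 2000.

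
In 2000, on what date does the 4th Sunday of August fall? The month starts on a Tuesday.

August 27, 2000

August 2000 begins on a Tuesday, so the first Sunday is August 6 (5 days later).
The 4th Sunday is 3 weeks later: 6 + 21 = 27.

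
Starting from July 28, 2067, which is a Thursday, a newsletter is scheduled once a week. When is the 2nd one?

The 2nd occurrence is 1 interval after the first: 1 × 7 = 7 days after July 28, 2067.
July has 31 days — 3 days to the end of July leaves 4.
4 days into August → August 4, 2067.

August 4, 2067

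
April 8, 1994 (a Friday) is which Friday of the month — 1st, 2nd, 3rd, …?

2nd

Day 8 falls in week ⌈8/7⌉ of the month.
Days 1–7 hold the 1st Friday, 8–14 the 2nd, 15–21 the 3rd, 22–28 the 4th, 29–31 the 5th.
8 is in the range for the 2nd.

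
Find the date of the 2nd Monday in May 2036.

12 May 2036

May 2036 begins on a Thursday, so the first Monday is May 5 (4 days later).
The 2nd Monday is 1 weeks later: 5 + 7 = 12.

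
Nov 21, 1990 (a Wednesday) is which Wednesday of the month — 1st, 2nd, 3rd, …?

Day 21 falls in week ⌈21/7⌉ of the month.
Days 1–7 hold the 1st Wednesday, 8–14 the 2nd, 15–21 the 3rd, 22–28 the 4th, 29–31 the 5th.
21 is in the range for the 3rd.

3rd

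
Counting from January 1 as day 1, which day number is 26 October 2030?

Days in months before October: 31 + 28 + 31 + 30 + 31 + 30 + 31 + 31 + 30 = 273.
Plus 26 days into October → day 299.

299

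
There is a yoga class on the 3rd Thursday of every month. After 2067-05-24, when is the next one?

May 2067 starts on a Sunday; its first Thursday is the 5th, so the 3rd Thursday is the 19th — 2067-05-19.
That is not after 2067-05-24, so look at June 2067.
June 2067 starts on a Wednesday; its first Thursday is the 2nd, so the 3rd Thursday is the 16th — 2067-06-16.

2067-06-16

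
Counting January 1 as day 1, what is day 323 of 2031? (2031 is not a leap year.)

19 November 2031

January has 31 days (323 − 31 = 292 remain).
February has 28 days (292 − 28 = 264 remain).
March has 31 days (264 − 31 = 233 remain).
April has 30 days (233 − 30 = 203 remain).
May has 31 days (203 − 31 = 172 remain).
June has 30 days (172 − 30 = 142 remain).
July has 31 days (142 − 31 = 111 remain).
August has 31 days (111 − 31 = 80 remain).
September has 30 days (80 − 30 = 50 remain).
October has 31 days (50 − 31 = 19 remain).
19 into November → November 19.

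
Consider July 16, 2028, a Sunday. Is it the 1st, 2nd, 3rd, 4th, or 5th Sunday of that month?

3rd

Day 16 falls in week ⌈16/7⌉ of the month.
Days 1–7 hold the 1st Sunday, 8–14 the 2nd, 15–21 the 3rd, 22–28 the 4th, 29–31 the 5th.
16 is in the range for the 3rd.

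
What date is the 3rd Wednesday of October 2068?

The first Wednesday of October 2068 is October 3.
The 3rd Wednesday is 2 weeks later: 3 + 14 = 17.

October 17, 2068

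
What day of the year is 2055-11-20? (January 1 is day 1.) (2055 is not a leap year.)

324

Days in months before November: 31 + 28 + 31 + 30 + 31 + 30 + 31 + 31 + 30 + 31 = 304.
Plus 20 days into November → day 324.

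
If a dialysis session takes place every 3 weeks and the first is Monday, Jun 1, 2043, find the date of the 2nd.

The 2nd occurrence is 1 interval after the first: 1 × 21 = 21 days after Jun 1, 2043.
21 days later is Jun 22, 2043.

Jun 22, 2043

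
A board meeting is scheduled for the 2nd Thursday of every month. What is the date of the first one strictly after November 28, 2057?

November 2057 starts on a Thursday; its first Thursday is the 1st, so the 2nd Thursday is the 8th — November 8, 2057.
That is not after November 28, 2057, so look at December 2057.
December 2057 starts on a Saturday; its first Thursday is the 6th, so the 2nd Thursday is the 13th — December 13, 2057.

December 13, 2057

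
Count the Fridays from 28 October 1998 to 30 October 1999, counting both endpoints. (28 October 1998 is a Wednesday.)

28 October 1998 is a Wednesday; the first Friday on or after it is 30 October 1998 (2 days later).
From 30 October 1998 to 30 October 1999: 62 + 303 = 365 days (rest of 1998, to 30 October 1999 in 1999).
365 ÷ 7 = 52 full weeks with remainder 1, so 52 more Fridays after the first → 53.

53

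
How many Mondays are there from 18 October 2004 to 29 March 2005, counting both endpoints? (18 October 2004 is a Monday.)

24

18 October 2004 is a Monday; the first Monday on or after it is 18 October 2004.
From 18 October 2004 to 29 March 2005: 13 + 30 + 31 + 31 + 28 + 29 = 162 days (rest of October, November, December, January, February, March).
162 ÷ 7 = 23 full weeks with remainder 1, so 23 more Mondays after the first → 24.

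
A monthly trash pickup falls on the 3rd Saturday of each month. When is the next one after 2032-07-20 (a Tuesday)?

July 2032 starts on a Thursday; its first Saturday is the 3rd, so the 3rd Saturday is the 17th — 2032-07-17.
That is not after 2032-07-20, so look at August 2032.
August 2032 starts on a Sunday; its first Saturday is the 7th, so the 3rd Saturday is the 21st — 2032-08-21.

2032-08-21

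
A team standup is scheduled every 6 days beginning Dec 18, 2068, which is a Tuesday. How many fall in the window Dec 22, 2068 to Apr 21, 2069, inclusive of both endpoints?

Occurrences land 6·i days after Dec 18, 2068 for i = 0, 1, 2, …
Dec 22, 2068 is 4 days after the start; 4 ÷ 6 = 0 remainder 4; since the remainder is 4, round up to i = 1. First occurrence in the window: #2 on Dec 24, 2068 (1×6 = 6 days in).
Apr 21, 2069 is 124 days after the start; 124 ÷ 6 = 20 remainder 4. Last occurrence in the window: #21 on Apr 17, 2069.
Occurrences #2 through #21: 20 in total.

20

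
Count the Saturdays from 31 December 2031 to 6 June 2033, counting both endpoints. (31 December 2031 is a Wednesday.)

75

31 December 2031 is a Wednesday; the first Saturday on or after it is 3 January 2032 (3 days later).
From 3 January 2032 to 6 June 2033: 363 + 157 = 520 days (rest of 2032, to 6 June 2033 in 2033).
520 ÷ 7 = 74 full weeks with remainder 2, so 74 more Saturdays after the first → 75.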